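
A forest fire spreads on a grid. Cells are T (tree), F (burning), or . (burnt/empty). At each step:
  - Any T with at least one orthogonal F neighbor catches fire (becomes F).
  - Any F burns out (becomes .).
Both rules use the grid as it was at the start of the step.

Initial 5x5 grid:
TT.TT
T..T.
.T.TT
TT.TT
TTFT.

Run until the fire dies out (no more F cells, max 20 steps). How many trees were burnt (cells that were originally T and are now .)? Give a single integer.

Step 1: +2 fires, +1 burnt (F count now 2)
Step 2: +3 fires, +2 burnt (F count now 3)
Step 3: +4 fires, +3 burnt (F count now 4)
Step 4: +2 fires, +4 burnt (F count now 2)
Step 5: +1 fires, +2 burnt (F count now 1)
Step 6: +1 fires, +1 burnt (F count now 1)
Step 7: +0 fires, +1 burnt (F count now 0)
Fire out after step 7
Initially T: 16, now '.': 22
Total burnt (originally-T cells now '.'): 13

Answer: 13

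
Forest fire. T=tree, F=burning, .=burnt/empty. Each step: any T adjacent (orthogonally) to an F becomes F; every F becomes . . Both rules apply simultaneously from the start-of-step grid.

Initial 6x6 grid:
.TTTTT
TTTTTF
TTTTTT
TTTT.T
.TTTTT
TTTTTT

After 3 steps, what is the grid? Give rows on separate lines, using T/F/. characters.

Step 1: 3 trees catch fire, 1 burn out
  .TTTTF
  TTTTF.
  TTTTTF
  TTTT.T
  .TTTTT
  TTTTTT
Step 2: 4 trees catch fire, 3 burn out
  .TTTF.
  TTTF..
  TTTTF.
  TTTT.F
  .TTTTT
  TTTTTT
Step 3: 4 trees catch fire, 4 burn out
  .TTF..
  TTF...
  TTTF..
  TTTT..
  .TTTTF
  TTTTTT

.TTF..
TTF...
TTTF..
TTTT..
.TTTTF
TTTTTT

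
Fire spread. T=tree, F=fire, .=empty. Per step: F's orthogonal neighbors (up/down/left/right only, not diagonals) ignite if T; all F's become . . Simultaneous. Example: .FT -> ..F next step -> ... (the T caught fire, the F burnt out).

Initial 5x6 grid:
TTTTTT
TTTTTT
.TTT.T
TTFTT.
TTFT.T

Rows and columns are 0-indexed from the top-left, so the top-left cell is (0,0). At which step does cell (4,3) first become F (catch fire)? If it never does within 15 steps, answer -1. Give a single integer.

Step 1: cell (4,3)='F' (+5 fires, +2 burnt)
  -> target ignites at step 1
Step 2: cell (4,3)='.' (+6 fires, +5 burnt)
Step 3: cell (4,3)='.' (+3 fires, +6 burnt)
Step 4: cell (4,3)='.' (+4 fires, +3 burnt)
Step 5: cell (4,3)='.' (+3 fires, +4 burnt)
Step 6: cell (4,3)='.' (+2 fires, +3 burnt)
Step 7: cell (4,3)='.' (+0 fires, +2 burnt)
  fire out at step 7

1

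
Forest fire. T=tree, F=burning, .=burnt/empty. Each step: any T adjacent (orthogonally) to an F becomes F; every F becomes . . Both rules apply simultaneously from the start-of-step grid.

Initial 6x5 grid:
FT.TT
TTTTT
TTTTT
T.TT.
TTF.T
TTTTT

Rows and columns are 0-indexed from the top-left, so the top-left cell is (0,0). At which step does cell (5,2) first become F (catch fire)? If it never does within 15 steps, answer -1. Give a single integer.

Step 1: cell (5,2)='F' (+5 fires, +2 burnt)
  -> target ignites at step 1
Step 2: cell (5,2)='.' (+7 fires, +5 burnt)
Step 3: cell (5,2)='.' (+6 fires, +7 burnt)
Step 4: cell (5,2)='.' (+3 fires, +6 burnt)
Step 5: cell (5,2)='.' (+2 fires, +3 burnt)
Step 6: cell (5,2)='.' (+1 fires, +2 burnt)
Step 7: cell (5,2)='.' (+0 fires, +1 burnt)
  fire out at step 7

1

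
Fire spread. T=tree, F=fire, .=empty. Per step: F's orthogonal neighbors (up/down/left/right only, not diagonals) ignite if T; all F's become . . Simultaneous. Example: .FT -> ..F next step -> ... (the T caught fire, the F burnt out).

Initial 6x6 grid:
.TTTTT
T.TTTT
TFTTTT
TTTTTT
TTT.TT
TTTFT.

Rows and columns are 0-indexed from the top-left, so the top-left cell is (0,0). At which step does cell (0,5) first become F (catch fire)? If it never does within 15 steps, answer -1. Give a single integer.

Step 1: cell (0,5)='T' (+5 fires, +2 burnt)
Step 2: cell (0,5)='T' (+9 fires, +5 burnt)
Step 3: cell (0,5)='T' (+8 fires, +9 burnt)
Step 4: cell (0,5)='T' (+5 fires, +8 burnt)
Step 5: cell (0,5)='T' (+2 fires, +5 burnt)
Step 6: cell (0,5)='F' (+1 fires, +2 burnt)
  -> target ignites at step 6
Step 7: cell (0,5)='.' (+0 fires, +1 burnt)
  fire out at step 7

6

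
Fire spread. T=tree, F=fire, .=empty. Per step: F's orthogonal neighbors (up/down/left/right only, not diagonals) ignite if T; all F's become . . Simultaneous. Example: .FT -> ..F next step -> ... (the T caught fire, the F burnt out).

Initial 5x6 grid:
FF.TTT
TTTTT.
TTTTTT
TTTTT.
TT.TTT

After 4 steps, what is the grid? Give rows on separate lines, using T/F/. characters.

Step 1: 2 trees catch fire, 2 burn out
  ...TTT
  FFTTT.
  TTTTTT
  TTTTT.
  TT.TTT
Step 2: 3 trees catch fire, 2 burn out
  ...TTT
  ..FTT.
  FFTTTT
  TTTTT.
  TT.TTT
Step 3: 4 trees catch fire, 3 burn out
  ...TTT
  ...FT.
  ..FTTT
  FFTTT.
  TT.TTT
Step 4: 6 trees catch fire, 4 burn out
  ...FTT
  ....F.
  ...FTT
  ..FTT.
  FF.TTT

...FTT
....F.
...FTT
..FTT.
FF.TTT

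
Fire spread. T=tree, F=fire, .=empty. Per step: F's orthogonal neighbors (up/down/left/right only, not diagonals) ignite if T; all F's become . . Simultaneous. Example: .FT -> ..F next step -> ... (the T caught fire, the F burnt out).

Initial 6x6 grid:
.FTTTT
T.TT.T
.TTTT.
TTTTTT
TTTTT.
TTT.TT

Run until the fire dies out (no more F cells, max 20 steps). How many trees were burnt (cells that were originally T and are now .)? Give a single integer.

Step 1: +1 fires, +1 burnt (F count now 1)
Step 2: +2 fires, +1 burnt (F count now 2)
Step 3: +3 fires, +2 burnt (F count now 3)
Step 4: +4 fires, +3 burnt (F count now 4)
Step 5: +5 fires, +4 burnt (F count now 5)
Step 6: +5 fires, +5 burnt (F count now 5)
Step 7: +4 fires, +5 burnt (F count now 4)
Step 8: +2 fires, +4 burnt (F count now 2)
Step 9: +1 fires, +2 burnt (F count now 1)
Step 10: +0 fires, +1 burnt (F count now 0)
Fire out after step 10
Initially T: 28, now '.': 35
Total burnt (originally-T cells now '.'): 27

Answer: 27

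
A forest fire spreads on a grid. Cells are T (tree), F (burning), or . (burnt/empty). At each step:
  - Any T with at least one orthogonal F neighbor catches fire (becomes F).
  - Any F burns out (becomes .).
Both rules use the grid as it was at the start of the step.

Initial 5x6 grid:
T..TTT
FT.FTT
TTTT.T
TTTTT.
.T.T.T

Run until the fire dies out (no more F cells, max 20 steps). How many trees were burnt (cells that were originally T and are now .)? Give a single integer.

Step 1: +6 fires, +2 burnt (F count now 6)
Step 2: +6 fires, +6 burnt (F count now 6)
Step 3: +6 fires, +6 burnt (F count now 6)
Step 4: +1 fires, +6 burnt (F count now 1)
Step 5: +0 fires, +1 burnt (F count now 0)
Fire out after step 5
Initially T: 20, now '.': 29
Total burnt (originally-T cells now '.'): 19

Answer: 19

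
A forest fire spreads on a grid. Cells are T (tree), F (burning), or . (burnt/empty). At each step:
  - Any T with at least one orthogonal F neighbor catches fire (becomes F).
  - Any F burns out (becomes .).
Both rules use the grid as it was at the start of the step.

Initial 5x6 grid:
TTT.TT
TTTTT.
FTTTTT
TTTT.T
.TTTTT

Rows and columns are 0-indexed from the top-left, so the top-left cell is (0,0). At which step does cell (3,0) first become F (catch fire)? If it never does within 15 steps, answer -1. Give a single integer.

Step 1: cell (3,0)='F' (+3 fires, +1 burnt)
  -> target ignites at step 1
Step 2: cell (3,0)='.' (+4 fires, +3 burnt)
Step 3: cell (3,0)='.' (+5 fires, +4 burnt)
Step 4: cell (3,0)='.' (+5 fires, +5 burnt)
Step 5: cell (3,0)='.' (+3 fires, +5 burnt)
Step 6: cell (3,0)='.' (+3 fires, +3 burnt)
Step 7: cell (3,0)='.' (+2 fires, +3 burnt)
Step 8: cell (3,0)='.' (+0 fires, +2 burnt)
  fire out at step 8

1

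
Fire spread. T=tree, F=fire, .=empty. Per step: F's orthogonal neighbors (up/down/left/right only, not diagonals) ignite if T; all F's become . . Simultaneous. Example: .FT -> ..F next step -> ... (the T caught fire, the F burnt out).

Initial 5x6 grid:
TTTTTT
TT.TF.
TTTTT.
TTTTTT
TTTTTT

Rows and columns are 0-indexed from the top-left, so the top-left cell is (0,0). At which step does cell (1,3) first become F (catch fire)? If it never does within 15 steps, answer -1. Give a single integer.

Step 1: cell (1,3)='F' (+3 fires, +1 burnt)
  -> target ignites at step 1
Step 2: cell (1,3)='.' (+4 fires, +3 burnt)
Step 3: cell (1,3)='.' (+5 fires, +4 burnt)
Step 4: cell (1,3)='.' (+5 fires, +5 burnt)
Step 5: cell (1,3)='.' (+5 fires, +5 burnt)
Step 6: cell (1,3)='.' (+3 fires, +5 burnt)
Step 7: cell (1,3)='.' (+1 fires, +3 burnt)
Step 8: cell (1,3)='.' (+0 fires, +1 burnt)
  fire out at step 8

1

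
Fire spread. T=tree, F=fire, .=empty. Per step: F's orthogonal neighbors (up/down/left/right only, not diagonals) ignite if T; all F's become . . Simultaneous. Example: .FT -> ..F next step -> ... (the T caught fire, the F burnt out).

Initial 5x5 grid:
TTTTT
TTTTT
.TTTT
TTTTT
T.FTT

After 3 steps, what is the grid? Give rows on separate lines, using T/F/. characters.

Step 1: 2 trees catch fire, 1 burn out
  TTTTT
  TTTTT
  .TTTT
  TTFTT
  T..FT
Step 2: 4 trees catch fire, 2 burn out
  TTTTT
  TTTTT
  .TFTT
  TF.FT
  T...F
Step 3: 5 trees catch fire, 4 burn out
  TTTTT
  TTFTT
  .F.FT
  F...F
  T....

TTTTT
TTFTT
.F.FT
F...F
T....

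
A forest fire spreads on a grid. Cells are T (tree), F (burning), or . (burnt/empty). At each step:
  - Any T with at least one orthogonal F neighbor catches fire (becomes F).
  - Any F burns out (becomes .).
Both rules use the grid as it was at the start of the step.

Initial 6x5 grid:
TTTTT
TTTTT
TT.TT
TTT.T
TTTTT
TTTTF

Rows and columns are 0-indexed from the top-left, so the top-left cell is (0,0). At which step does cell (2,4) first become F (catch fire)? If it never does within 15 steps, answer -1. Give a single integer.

Step 1: cell (2,4)='T' (+2 fires, +1 burnt)
Step 2: cell (2,4)='T' (+3 fires, +2 burnt)
Step 3: cell (2,4)='F' (+3 fires, +3 burnt)
  -> target ignites at step 3
Step 4: cell (2,4)='.' (+5 fires, +3 burnt)
Step 5: cell (2,4)='.' (+4 fires, +5 burnt)
Step 6: cell (2,4)='.' (+4 fires, +4 burnt)
Step 7: cell (2,4)='.' (+3 fires, +4 burnt)
Step 8: cell (2,4)='.' (+2 fires, +3 burnt)
Step 9: cell (2,4)='.' (+1 fires, +2 burnt)
Step 10: cell (2,4)='.' (+0 fires, +1 burnt)
  fire out at step 10

3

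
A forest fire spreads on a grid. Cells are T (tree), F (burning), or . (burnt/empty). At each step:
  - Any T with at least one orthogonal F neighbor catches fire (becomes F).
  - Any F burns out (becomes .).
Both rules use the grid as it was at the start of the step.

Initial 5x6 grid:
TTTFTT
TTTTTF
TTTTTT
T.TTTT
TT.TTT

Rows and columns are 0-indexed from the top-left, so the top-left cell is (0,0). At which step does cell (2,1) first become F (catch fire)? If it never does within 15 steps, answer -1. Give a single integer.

Step 1: cell (2,1)='T' (+6 fires, +2 burnt)
Step 2: cell (2,1)='T' (+5 fires, +6 burnt)
Step 3: cell (2,1)='T' (+6 fires, +5 burnt)
Step 4: cell (2,1)='F' (+5 fires, +6 burnt)
  -> target ignites at step 4
Step 5: cell (2,1)='.' (+1 fires, +5 burnt)
Step 6: cell (2,1)='.' (+1 fires, +1 burnt)
Step 7: cell (2,1)='.' (+1 fires, +1 burnt)
Step 8: cell (2,1)='.' (+1 fires, +1 burnt)
Step 9: cell (2,1)='.' (+0 fires, +1 burnt)
  fire out at step 9

4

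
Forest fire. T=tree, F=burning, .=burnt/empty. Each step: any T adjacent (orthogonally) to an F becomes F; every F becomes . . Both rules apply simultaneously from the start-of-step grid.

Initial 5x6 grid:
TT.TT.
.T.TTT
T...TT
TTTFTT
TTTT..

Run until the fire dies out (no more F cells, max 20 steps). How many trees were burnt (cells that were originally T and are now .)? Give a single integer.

Step 1: +3 fires, +1 burnt (F count now 3)
Step 2: +4 fires, +3 burnt (F count now 4)
Step 3: +4 fires, +4 burnt (F count now 4)
Step 4: +5 fires, +4 burnt (F count now 5)
Step 5: +1 fires, +5 burnt (F count now 1)
Step 6: +0 fires, +1 burnt (F count now 0)
Fire out after step 6
Initially T: 20, now '.': 27
Total burnt (originally-T cells now '.'): 17

Answer: 17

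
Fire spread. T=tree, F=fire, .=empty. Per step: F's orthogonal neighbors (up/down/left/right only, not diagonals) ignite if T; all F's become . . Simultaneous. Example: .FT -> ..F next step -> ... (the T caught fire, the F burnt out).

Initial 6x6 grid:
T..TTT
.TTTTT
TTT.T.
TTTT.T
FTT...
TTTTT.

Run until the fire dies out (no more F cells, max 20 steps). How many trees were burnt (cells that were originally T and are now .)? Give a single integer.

Answer: 23

Derivation:
Step 1: +3 fires, +1 burnt (F count now 3)
Step 2: +4 fires, +3 burnt (F count now 4)
Step 3: +3 fires, +4 burnt (F count now 3)
Step 4: +4 fires, +3 burnt (F count now 4)
Step 5: +2 fires, +4 burnt (F count now 2)
Step 6: +1 fires, +2 burnt (F count now 1)
Step 7: +2 fires, +1 burnt (F count now 2)
Step 8: +3 fires, +2 burnt (F count now 3)
Step 9: +1 fires, +3 burnt (F count now 1)
Step 10: +0 fires, +1 burnt (F count now 0)
Fire out after step 10
Initially T: 25, now '.': 34
Total burnt (originally-T cells now '.'): 23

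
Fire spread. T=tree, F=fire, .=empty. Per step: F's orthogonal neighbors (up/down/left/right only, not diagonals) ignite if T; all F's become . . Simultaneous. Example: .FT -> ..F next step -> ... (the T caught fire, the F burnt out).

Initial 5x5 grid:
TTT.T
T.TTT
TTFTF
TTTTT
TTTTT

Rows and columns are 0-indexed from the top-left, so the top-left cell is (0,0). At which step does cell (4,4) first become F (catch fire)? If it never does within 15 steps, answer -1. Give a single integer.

Step 1: cell (4,4)='T' (+6 fires, +2 burnt)
Step 2: cell (4,4)='F' (+8 fires, +6 burnt)
  -> target ignites at step 2
Step 3: cell (4,4)='.' (+5 fires, +8 burnt)
Step 4: cell (4,4)='.' (+2 fires, +5 burnt)
Step 5: cell (4,4)='.' (+0 fires, +2 burnt)
  fire out at step 5

2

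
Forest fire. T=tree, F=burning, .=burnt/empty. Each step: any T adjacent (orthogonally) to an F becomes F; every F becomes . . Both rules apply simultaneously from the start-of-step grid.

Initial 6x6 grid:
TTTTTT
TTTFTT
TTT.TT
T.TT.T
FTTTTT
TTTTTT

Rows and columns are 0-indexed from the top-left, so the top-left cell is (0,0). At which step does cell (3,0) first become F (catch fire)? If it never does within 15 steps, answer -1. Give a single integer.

Step 1: cell (3,0)='F' (+6 fires, +2 burnt)
  -> target ignites at step 1
Step 2: cell (3,0)='.' (+9 fires, +6 burnt)
Step 3: cell (3,0)='.' (+8 fires, +9 burnt)
Step 4: cell (3,0)='.' (+5 fires, +8 burnt)
Step 5: cell (3,0)='.' (+2 fires, +5 burnt)
Step 6: cell (3,0)='.' (+1 fires, +2 burnt)
Step 7: cell (3,0)='.' (+0 fires, +1 burnt)
  fire out at step 7

1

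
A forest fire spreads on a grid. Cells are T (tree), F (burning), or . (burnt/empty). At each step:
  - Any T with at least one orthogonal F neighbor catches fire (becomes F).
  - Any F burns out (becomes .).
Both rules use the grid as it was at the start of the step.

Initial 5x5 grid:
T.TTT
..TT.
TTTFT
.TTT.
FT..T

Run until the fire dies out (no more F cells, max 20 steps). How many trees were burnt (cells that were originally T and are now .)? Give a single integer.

Answer: 13

Derivation:
Step 1: +5 fires, +2 burnt (F count now 5)
Step 2: +5 fires, +5 burnt (F count now 5)
Step 3: +3 fires, +5 burnt (F count now 3)
Step 4: +0 fires, +3 burnt (F count now 0)
Fire out after step 4
Initially T: 15, now '.': 23
Total burnt (originally-T cells now '.'): 13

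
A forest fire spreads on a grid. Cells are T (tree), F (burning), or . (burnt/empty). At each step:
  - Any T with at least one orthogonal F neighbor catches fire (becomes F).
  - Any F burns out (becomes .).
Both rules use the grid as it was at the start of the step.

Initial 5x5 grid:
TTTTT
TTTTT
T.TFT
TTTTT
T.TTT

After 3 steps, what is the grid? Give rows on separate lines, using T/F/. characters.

Step 1: 4 trees catch fire, 1 burn out
  TTTTT
  TTTFT
  T.F.F
  TTTFT
  T.TTT
Step 2: 6 trees catch fire, 4 burn out
  TTTFT
  TTF.F
  T....
  TTF.F
  T.TFT
Step 3: 6 trees catch fire, 6 burn out
  TTF.F
  TF...
  T....
  TF...
  T.F.F

TTF.F
TF...
T....
TF...
T.F.F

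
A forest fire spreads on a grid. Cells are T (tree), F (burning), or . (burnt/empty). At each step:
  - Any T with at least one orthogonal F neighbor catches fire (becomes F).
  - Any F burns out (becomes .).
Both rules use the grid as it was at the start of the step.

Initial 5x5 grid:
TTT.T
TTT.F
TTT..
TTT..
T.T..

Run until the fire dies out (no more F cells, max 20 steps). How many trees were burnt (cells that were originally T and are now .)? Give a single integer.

Step 1: +1 fires, +1 burnt (F count now 1)
Step 2: +0 fires, +1 burnt (F count now 0)
Fire out after step 2
Initially T: 15, now '.': 11
Total burnt (originally-T cells now '.'): 1

Answer: 1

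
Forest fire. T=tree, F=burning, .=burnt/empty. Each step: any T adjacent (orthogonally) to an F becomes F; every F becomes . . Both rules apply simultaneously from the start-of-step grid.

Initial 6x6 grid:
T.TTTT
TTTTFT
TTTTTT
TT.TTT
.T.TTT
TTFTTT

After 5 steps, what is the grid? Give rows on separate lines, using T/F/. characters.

Step 1: 6 trees catch fire, 2 burn out
  T.TTFT
  TTTF.F
  TTTTFT
  TT.TTT
  .T.TTT
  TF.FTT
Step 2: 10 trees catch fire, 6 burn out
  T.TF.F
  TTF...
  TTTF.F
  TT.TFT
  .F.FTT
  F...FT
Step 3: 8 trees catch fire, 10 burn out
  T.F...
  TF....
  TTF...
  TF.F.F
  ....FT
  .....F
Step 4: 4 trees catch fire, 8 burn out
  T.....
  F.....
  TF....
  F.....
  .....F
  ......
Step 5: 2 trees catch fire, 4 burn out
  F.....
  ......
  F.....
  ......
  ......
  ......

F.....
......
F.....
......
......
......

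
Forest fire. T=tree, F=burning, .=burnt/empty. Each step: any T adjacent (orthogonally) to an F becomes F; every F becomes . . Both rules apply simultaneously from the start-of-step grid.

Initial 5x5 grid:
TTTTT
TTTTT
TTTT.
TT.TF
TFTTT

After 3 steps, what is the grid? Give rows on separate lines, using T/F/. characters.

Step 1: 5 trees catch fire, 2 burn out
  TTTTT
  TTTTT
  TTTT.
  TF.F.
  F.FTF
Step 2: 4 trees catch fire, 5 burn out
  TTTTT
  TTTTT
  TFTF.
  F....
  ...F.
Step 3: 4 trees catch fire, 4 burn out
  TTTTT
  TFTFT
  F.F..
  .....
  .....

TTTTT
TFTFT
F.F..
.....
.....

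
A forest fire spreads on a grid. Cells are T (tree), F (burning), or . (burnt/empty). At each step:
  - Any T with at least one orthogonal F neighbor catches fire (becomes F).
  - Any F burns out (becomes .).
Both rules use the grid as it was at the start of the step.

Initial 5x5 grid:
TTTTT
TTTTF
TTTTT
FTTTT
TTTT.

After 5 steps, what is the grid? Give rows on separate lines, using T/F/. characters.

Step 1: 6 trees catch fire, 2 burn out
  TTTTF
  TTTF.
  FTTTF
  .FTTT
  FTTT.
Step 2: 8 trees catch fire, 6 burn out
  TTTF.
  FTF..
  .FTF.
  ..FTF
  .FTT.
Step 3: 6 trees catch fire, 8 burn out
  FTF..
  .F...
  ..F..
  ...F.
  ..FT.
Step 4: 2 trees catch fire, 6 burn out
  .F...
  .....
  .....
  .....
  ...F.
Step 5: 0 trees catch fire, 2 burn out
  .....
  .....
  .....
  .....
  .....

.....
.....
.....
.....
.....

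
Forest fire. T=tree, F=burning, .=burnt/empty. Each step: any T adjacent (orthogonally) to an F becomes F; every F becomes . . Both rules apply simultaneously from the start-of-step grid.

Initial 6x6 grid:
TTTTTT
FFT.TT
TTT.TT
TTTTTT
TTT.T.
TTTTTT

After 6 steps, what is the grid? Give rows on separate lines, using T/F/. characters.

Step 1: 5 trees catch fire, 2 burn out
  FFTTTT
  ..F.TT
  FFT.TT
  TTTTTT
  TTT.T.
  TTTTTT
Step 2: 4 trees catch fire, 5 burn out
  ..FTTT
  ....TT
  ..F.TT
  FFTTTT
  TTT.T.
  TTTTTT
Step 3: 4 trees catch fire, 4 burn out
  ...FTT
  ....TT
  ....TT
  ..FTTT
  FFT.T.
  TTTTTT
Step 4: 5 trees catch fire, 4 burn out
  ....FT
  ....TT
  ....TT
  ...FTT
  ..F.T.
  FFTTTT
Step 5: 4 trees catch fire, 5 burn out
  .....F
  ....FT
  ....TT
  ....FT
  ....T.
  ..FTTT
Step 6: 5 trees catch fire, 4 burn out
  ......
  .....F
  ....FT
  .....F
  ....F.
  ...FTT

......
.....F
....FT
.....F
....F.
...FTT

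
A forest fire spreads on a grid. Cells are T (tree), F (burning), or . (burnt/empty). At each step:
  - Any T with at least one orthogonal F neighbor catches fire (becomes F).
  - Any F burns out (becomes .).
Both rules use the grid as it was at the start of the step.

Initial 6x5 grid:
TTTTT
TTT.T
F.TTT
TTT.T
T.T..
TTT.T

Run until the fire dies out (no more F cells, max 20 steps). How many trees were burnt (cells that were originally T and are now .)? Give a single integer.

Answer: 21

Derivation:
Step 1: +2 fires, +1 burnt (F count now 2)
Step 2: +4 fires, +2 burnt (F count now 4)
Step 3: +4 fires, +4 burnt (F count now 4)
Step 4: +4 fires, +4 burnt (F count now 4)
Step 5: +3 fires, +4 burnt (F count now 3)
Step 6: +2 fires, +3 burnt (F count now 2)
Step 7: +2 fires, +2 burnt (F count now 2)
Step 8: +0 fires, +2 burnt (F count now 0)
Fire out after step 8
Initially T: 22, now '.': 29
Total burnt (originally-T cells now '.'): 21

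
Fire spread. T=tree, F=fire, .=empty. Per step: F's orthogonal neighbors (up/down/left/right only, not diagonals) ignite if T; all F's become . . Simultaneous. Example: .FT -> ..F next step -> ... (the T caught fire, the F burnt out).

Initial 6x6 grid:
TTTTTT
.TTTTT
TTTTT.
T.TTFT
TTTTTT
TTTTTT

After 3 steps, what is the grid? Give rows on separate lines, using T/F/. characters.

Step 1: 4 trees catch fire, 1 burn out
  TTTTTT
  .TTTTT
  TTTTF.
  T.TF.F
  TTTTFT
  TTTTTT
Step 2: 6 trees catch fire, 4 burn out
  TTTTTT
  .TTTFT
  TTTF..
  T.F...
  TTTF.F
  TTTTFT
Step 3: 7 trees catch fire, 6 burn out
  TTTTFT
  .TTF.F
  TTF...
  T.....
  TTF...
  TTTF.F

TTTTFT
.TTF.F
TTF...
T.....
TTF...
TTTF.F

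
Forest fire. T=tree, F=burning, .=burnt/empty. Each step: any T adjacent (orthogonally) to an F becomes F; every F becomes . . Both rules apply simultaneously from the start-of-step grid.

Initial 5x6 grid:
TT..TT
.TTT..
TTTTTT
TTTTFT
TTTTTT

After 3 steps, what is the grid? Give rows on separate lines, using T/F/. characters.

Step 1: 4 trees catch fire, 1 burn out
  TT..TT
  .TTT..
  TTTTFT
  TTTF.F
  TTTTFT
Step 2: 5 trees catch fire, 4 burn out
  TT..TT
  .TTT..
  TTTF.F
  TTF...
  TTTF.F
Step 3: 4 trees catch fire, 5 burn out
  TT..TT
  .TTF..
  TTF...
  TF....
  TTF...

TT..TT
.TTF..
TTF...
TF....
TTF...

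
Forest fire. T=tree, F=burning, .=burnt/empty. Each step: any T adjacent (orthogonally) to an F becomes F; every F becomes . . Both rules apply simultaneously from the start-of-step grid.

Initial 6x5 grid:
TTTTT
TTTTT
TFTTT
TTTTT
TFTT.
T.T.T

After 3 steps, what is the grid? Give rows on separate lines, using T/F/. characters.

Step 1: 6 trees catch fire, 2 burn out
  TTTTT
  TFTTT
  F.FTT
  TFTTT
  F.FT.
  T.T.T
Step 2: 9 trees catch fire, 6 burn out
  TFTTT
  F.FTT
  ...FT
  F.FTT
  ...F.
  F.F.T
Step 3: 5 trees catch fire, 9 burn out
  F.FTT
  ...FT
  ....F
  ...FT
  .....
  ....T

F.FTT
...FT
....F
...FT
.....
....T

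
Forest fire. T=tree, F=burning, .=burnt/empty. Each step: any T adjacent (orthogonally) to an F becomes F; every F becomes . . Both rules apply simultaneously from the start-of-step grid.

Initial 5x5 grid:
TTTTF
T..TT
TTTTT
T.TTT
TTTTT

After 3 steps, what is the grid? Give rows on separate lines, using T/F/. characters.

Step 1: 2 trees catch fire, 1 burn out
  TTTF.
  T..TF
  TTTTT
  T.TTT
  TTTTT
Step 2: 3 trees catch fire, 2 burn out
  TTF..
  T..F.
  TTTTF
  T.TTT
  TTTTT
Step 3: 3 trees catch fire, 3 burn out
  TF...
  T....
  TTTF.
  T.TTF
  TTTTT

TF...
T....
TTTF.
T.TTF
TTTTT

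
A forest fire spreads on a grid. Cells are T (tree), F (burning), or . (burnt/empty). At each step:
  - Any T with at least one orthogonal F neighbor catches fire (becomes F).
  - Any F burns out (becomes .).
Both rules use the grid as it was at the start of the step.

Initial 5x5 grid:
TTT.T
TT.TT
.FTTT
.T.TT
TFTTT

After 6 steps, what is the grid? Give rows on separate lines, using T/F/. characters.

Step 1: 5 trees catch fire, 2 burn out
  TTT.T
  TF.TT
  ..FTT
  .F.TT
  F.FTT
Step 2: 4 trees catch fire, 5 burn out
  TFT.T
  F..TT
  ...FT
  ...TT
  ...FT
Step 3: 6 trees catch fire, 4 burn out
  F.F.T
  ...FT
  ....F
  ...FT
  ....F
Step 4: 2 trees catch fire, 6 burn out
  ....T
  ....F
  .....
  ....F
  .....
Step 5: 1 trees catch fire, 2 burn out
  ....F
  .....
  .....
  .....
  .....
Step 6: 0 trees catch fire, 1 burn out
  .....
  .....
  .....
  .....
  .....

.....
.....
.....
.....
.....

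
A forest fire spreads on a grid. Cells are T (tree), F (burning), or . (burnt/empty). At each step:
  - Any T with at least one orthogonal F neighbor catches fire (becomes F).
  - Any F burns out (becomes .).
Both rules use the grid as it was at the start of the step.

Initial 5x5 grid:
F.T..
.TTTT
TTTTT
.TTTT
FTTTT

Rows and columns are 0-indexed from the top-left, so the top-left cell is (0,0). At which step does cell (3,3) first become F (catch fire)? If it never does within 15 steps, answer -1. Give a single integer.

Step 1: cell (3,3)='T' (+1 fires, +2 burnt)
Step 2: cell (3,3)='T' (+2 fires, +1 burnt)
Step 3: cell (3,3)='T' (+3 fires, +2 burnt)
Step 4: cell (3,3)='F' (+5 fires, +3 burnt)
  -> target ignites at step 4
Step 5: cell (3,3)='.' (+3 fires, +5 burnt)
Step 6: cell (3,3)='.' (+3 fires, +3 burnt)
Step 7: cell (3,3)='.' (+1 fires, +3 burnt)
Step 8: cell (3,3)='.' (+0 fires, +1 burnt)
  fire out at step 8

4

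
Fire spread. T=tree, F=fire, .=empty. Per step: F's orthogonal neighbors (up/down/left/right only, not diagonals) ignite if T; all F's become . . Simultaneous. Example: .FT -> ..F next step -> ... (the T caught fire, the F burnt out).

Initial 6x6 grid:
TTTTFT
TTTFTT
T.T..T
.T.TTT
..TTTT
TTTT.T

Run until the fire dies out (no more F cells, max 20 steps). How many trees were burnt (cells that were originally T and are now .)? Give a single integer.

Step 1: +4 fires, +2 burnt (F count now 4)
Step 2: +4 fires, +4 burnt (F count now 4)
Step 3: +3 fires, +4 burnt (F count now 3)
Step 4: +3 fires, +3 burnt (F count now 3)
Step 5: +2 fires, +3 burnt (F count now 2)
Step 6: +3 fires, +2 burnt (F count now 3)
Step 7: +1 fires, +3 burnt (F count now 1)
Step 8: +2 fires, +1 burnt (F count now 2)
Step 9: +1 fires, +2 burnt (F count now 1)
Step 10: +1 fires, +1 burnt (F count now 1)
Step 11: +1 fires, +1 burnt (F count now 1)
Step 12: +0 fires, +1 burnt (F count now 0)
Fire out after step 12
Initially T: 26, now '.': 35
Total burnt (originally-T cells now '.'): 25

Answer: 25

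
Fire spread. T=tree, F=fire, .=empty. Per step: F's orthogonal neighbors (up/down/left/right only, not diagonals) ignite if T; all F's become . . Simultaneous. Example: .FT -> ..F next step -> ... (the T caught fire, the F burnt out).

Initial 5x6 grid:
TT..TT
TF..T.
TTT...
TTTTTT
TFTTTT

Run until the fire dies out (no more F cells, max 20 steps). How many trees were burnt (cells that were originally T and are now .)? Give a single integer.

Step 1: +6 fires, +2 burnt (F count now 6)
Step 2: +6 fires, +6 burnt (F count now 6)
Step 3: +2 fires, +6 burnt (F count now 2)
Step 4: +2 fires, +2 burnt (F count now 2)
Step 5: +1 fires, +2 burnt (F count now 1)
Step 6: +0 fires, +1 burnt (F count now 0)
Fire out after step 6
Initially T: 20, now '.': 27
Total burnt (originally-T cells now '.'): 17

Answer: 17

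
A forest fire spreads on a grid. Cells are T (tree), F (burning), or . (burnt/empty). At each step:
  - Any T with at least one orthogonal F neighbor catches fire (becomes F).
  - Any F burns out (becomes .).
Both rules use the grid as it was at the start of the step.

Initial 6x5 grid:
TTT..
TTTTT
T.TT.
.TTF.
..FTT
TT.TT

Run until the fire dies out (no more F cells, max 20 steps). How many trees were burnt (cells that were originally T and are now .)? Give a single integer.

Answer: 17

Derivation:
Step 1: +3 fires, +2 burnt (F count now 3)
Step 2: +5 fires, +3 burnt (F count now 5)
Step 3: +3 fires, +5 burnt (F count now 3)
Step 4: +2 fires, +3 burnt (F count now 2)
Step 5: +2 fires, +2 burnt (F count now 2)
Step 6: +2 fires, +2 burnt (F count now 2)
Step 7: +0 fires, +2 burnt (F count now 0)
Fire out after step 7
Initially T: 19, now '.': 28
Total burnt (originally-T cells now '.'): 17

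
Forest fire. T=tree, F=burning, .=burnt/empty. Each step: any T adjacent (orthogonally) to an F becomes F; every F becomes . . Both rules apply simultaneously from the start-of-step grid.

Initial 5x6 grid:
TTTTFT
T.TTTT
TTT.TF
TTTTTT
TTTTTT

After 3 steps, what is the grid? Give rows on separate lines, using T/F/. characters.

Step 1: 6 trees catch fire, 2 burn out
  TTTF.F
  T.TTFF
  TTT.F.
  TTTTTF
  TTTTTT
Step 2: 4 trees catch fire, 6 burn out
  TTF...
  T.TF..
  TTT...
  TTTTF.
  TTTTTF
Step 3: 4 trees catch fire, 4 burn out
  TF....
  T.F...
  TTT...
  TTTF..
  TTTTF.

TF....
T.F...
TTT...
TTTF..
TTTTF.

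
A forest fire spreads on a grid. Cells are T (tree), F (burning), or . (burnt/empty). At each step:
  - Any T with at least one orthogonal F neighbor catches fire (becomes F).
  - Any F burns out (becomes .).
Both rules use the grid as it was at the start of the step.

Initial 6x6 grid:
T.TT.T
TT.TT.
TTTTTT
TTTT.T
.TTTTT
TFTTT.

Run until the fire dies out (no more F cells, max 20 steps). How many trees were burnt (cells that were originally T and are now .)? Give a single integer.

Step 1: +3 fires, +1 burnt (F count now 3)
Step 2: +3 fires, +3 burnt (F count now 3)
Step 3: +5 fires, +3 burnt (F count now 5)
Step 4: +5 fires, +5 burnt (F count now 5)
Step 5: +3 fires, +5 burnt (F count now 3)
Step 6: +4 fires, +3 burnt (F count now 4)
Step 7: +3 fires, +4 burnt (F count now 3)
Step 8: +1 fires, +3 burnt (F count now 1)
Step 9: +0 fires, +1 burnt (F count now 0)
Fire out after step 9
Initially T: 28, now '.': 35
Total burnt (originally-T cells now '.'): 27

Answer: 27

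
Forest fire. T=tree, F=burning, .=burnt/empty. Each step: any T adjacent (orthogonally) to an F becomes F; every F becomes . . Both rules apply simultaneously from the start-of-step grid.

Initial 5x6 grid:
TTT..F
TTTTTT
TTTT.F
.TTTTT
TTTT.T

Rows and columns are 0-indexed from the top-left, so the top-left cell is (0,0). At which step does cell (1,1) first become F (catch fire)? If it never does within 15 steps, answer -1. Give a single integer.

Step 1: cell (1,1)='T' (+2 fires, +2 burnt)
Step 2: cell (1,1)='T' (+3 fires, +2 burnt)
Step 3: cell (1,1)='T' (+2 fires, +3 burnt)
Step 4: cell (1,1)='T' (+4 fires, +2 burnt)
Step 5: cell (1,1)='F' (+5 fires, +4 burnt)
  -> target ignites at step 5
Step 6: cell (1,1)='.' (+4 fires, +5 burnt)
Step 7: cell (1,1)='.' (+3 fires, +4 burnt)
Step 8: cell (1,1)='.' (+0 fires, +3 burnt)
  fire out at step 8

5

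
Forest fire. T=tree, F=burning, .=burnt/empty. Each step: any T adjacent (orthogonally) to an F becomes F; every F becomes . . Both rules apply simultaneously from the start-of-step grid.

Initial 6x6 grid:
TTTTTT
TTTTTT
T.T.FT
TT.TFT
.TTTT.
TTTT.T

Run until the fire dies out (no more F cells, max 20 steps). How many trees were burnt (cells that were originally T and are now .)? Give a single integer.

Step 1: +5 fires, +2 burnt (F count now 5)
Step 2: +4 fires, +5 burnt (F count now 4)
Step 3: +5 fires, +4 burnt (F count now 5)
Step 4: +5 fires, +5 burnt (F count now 5)
Step 5: +4 fires, +5 burnt (F count now 4)
Step 6: +4 fires, +4 burnt (F count now 4)
Step 7: +0 fires, +4 burnt (F count now 0)
Fire out after step 7
Initially T: 28, now '.': 35
Total burnt (originally-T cells now '.'): 27

Answer: 27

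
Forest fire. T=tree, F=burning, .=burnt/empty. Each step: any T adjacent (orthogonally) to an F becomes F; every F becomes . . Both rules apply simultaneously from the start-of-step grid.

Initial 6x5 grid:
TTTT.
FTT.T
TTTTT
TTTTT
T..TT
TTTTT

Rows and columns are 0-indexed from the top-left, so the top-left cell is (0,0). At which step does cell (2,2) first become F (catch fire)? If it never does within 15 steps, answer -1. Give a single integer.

Step 1: cell (2,2)='T' (+3 fires, +1 burnt)
Step 2: cell (2,2)='T' (+4 fires, +3 burnt)
Step 3: cell (2,2)='F' (+4 fires, +4 burnt)
  -> target ignites at step 3
Step 4: cell (2,2)='.' (+4 fires, +4 burnt)
Step 5: cell (2,2)='.' (+3 fires, +4 burnt)
Step 6: cell (2,2)='.' (+4 fires, +3 burnt)
Step 7: cell (2,2)='.' (+2 fires, +4 burnt)
Step 8: cell (2,2)='.' (+1 fires, +2 burnt)
Step 9: cell (2,2)='.' (+0 fires, +1 burnt)
  fire out at step 9

3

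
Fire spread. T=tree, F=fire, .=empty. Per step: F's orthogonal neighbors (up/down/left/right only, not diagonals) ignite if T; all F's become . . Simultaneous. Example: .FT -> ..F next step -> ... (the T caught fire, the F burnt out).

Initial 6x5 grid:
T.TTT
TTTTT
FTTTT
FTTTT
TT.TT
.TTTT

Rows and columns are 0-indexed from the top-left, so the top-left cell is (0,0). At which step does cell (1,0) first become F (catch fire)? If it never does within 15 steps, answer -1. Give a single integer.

Step 1: cell (1,0)='F' (+4 fires, +2 burnt)
  -> target ignites at step 1
Step 2: cell (1,0)='.' (+5 fires, +4 burnt)
Step 3: cell (1,0)='.' (+4 fires, +5 burnt)
Step 4: cell (1,0)='.' (+6 fires, +4 burnt)
Step 5: cell (1,0)='.' (+4 fires, +6 burnt)
Step 6: cell (1,0)='.' (+2 fires, +4 burnt)
Step 7: cell (1,0)='.' (+0 fires, +2 burnt)
  fire out at step 7

1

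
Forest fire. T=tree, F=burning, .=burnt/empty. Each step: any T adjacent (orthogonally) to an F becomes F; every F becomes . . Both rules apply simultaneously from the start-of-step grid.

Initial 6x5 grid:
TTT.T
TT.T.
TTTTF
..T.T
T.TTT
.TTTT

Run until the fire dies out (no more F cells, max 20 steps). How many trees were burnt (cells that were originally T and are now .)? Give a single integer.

Answer: 19

Derivation:
Step 1: +2 fires, +1 burnt (F count now 2)
Step 2: +3 fires, +2 burnt (F count now 3)
Step 3: +4 fires, +3 burnt (F count now 4)
Step 4: +4 fires, +4 burnt (F count now 4)
Step 5: +3 fires, +4 burnt (F count now 3)
Step 6: +3 fires, +3 burnt (F count now 3)
Step 7: +0 fires, +3 burnt (F count now 0)
Fire out after step 7
Initially T: 21, now '.': 28
Total burnt (originally-T cells now '.'): 19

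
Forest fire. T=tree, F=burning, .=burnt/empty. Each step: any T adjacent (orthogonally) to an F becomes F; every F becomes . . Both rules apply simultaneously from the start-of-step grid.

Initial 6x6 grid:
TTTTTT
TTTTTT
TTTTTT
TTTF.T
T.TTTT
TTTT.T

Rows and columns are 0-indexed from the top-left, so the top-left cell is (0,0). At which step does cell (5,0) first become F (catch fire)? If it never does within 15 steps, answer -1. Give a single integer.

Step 1: cell (5,0)='T' (+3 fires, +1 burnt)
Step 2: cell (5,0)='T' (+7 fires, +3 burnt)
Step 3: cell (5,0)='T' (+8 fires, +7 burnt)
Step 4: cell (5,0)='T' (+9 fires, +8 burnt)
Step 5: cell (5,0)='F' (+4 fires, +9 burnt)
  -> target ignites at step 5
Step 6: cell (5,0)='.' (+1 fires, +4 burnt)
Step 7: cell (5,0)='.' (+0 fires, +1 burnt)
  fire out at step 7

5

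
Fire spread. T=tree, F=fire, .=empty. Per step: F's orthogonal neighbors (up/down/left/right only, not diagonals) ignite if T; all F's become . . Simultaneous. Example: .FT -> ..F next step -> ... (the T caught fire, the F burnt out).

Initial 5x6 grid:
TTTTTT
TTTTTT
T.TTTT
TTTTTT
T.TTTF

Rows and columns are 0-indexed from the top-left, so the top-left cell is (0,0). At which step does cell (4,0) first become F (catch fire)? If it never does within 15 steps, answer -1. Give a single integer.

Step 1: cell (4,0)='T' (+2 fires, +1 burnt)
Step 2: cell (4,0)='T' (+3 fires, +2 burnt)
Step 3: cell (4,0)='T' (+4 fires, +3 burnt)
Step 4: cell (4,0)='T' (+4 fires, +4 burnt)
Step 5: cell (4,0)='T' (+4 fires, +4 burnt)
Step 6: cell (4,0)='T' (+3 fires, +4 burnt)
Step 7: cell (4,0)='F' (+4 fires, +3 burnt)
  -> target ignites at step 7
Step 8: cell (4,0)='.' (+2 fires, +4 burnt)
Step 9: cell (4,0)='.' (+1 fires, +2 burnt)
Step 10: cell (4,0)='.' (+0 fires, +1 burnt)
  fire out at step 10

7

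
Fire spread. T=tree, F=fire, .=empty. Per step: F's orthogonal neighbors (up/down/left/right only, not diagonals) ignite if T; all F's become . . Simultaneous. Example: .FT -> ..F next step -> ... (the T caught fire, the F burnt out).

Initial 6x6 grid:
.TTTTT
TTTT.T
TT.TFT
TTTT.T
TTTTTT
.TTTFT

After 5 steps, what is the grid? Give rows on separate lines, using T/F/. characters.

Step 1: 5 trees catch fire, 2 burn out
  .TTTTT
  TTTT.T
  TT.F.F
  TTTT.T
  TTTTFT
  .TTF.F
Step 2: 7 trees catch fire, 5 burn out
  .TTTTT
  TTTF.F
  TT....
  TTTF.F
  TTTF.F
  .TF...
Step 3: 6 trees catch fire, 7 burn out
  .TTFTF
  TTF...
  TT....
  TTF...
  TTF...
  .F....
Step 4: 5 trees catch fire, 6 burn out
  .TF.F.
  TF....
  TT....
  TF....
  TF....
  ......
Step 5: 5 trees catch fire, 5 burn out
  .F....
  F.....
  TF....
  F.....
  F.....
  ......

.F....
F.....
TF....
F.....
F.....
......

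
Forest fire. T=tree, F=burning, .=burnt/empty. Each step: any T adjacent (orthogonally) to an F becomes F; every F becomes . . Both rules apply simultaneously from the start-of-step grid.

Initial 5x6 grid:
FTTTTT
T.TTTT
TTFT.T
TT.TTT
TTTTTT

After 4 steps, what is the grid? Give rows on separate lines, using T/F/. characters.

Step 1: 5 trees catch fire, 2 burn out
  .FTTTT
  F.FTTT
  TF.F.T
  TT.TTT
  TTTTTT
Step 2: 5 trees catch fire, 5 burn out
  ..FTTT
  ...FTT
  F....T
  TF.FTT
  TTTTTT
Step 3: 6 trees catch fire, 5 burn out
  ...FTT
  ....FT
  .....T
  F...FT
  TFTFTT
Step 4: 6 trees catch fire, 6 burn out
  ....FT
  .....F
  .....T
  .....F
  F.F.FT

....FT
.....F
.....T
.....F
F.F.FT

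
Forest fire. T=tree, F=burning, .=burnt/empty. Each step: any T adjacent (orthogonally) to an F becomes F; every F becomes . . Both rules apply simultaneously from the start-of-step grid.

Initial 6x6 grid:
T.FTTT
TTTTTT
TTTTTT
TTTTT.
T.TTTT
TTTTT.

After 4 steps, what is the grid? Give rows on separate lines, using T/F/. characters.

Step 1: 2 trees catch fire, 1 burn out
  T..FTT
  TTFTTT
  TTTTTT
  TTTTT.
  T.TTTT
  TTTTT.
Step 2: 4 trees catch fire, 2 burn out
  T...FT
  TF.FTT
  TTFTTT
  TTTTT.
  T.TTTT
  TTTTT.
Step 3: 6 trees catch fire, 4 burn out
  T....F
  F...FT
  TF.FTT
  TTFTT.
  T.TTTT
  TTTTT.
Step 4: 7 trees catch fire, 6 burn out
  F.....
  .....F
  F...FT
  TF.FT.
  T.FTTT
  TTTTT.

F.....
.....F
F...FT
TF.FT.
T.FTTT
TTTTT.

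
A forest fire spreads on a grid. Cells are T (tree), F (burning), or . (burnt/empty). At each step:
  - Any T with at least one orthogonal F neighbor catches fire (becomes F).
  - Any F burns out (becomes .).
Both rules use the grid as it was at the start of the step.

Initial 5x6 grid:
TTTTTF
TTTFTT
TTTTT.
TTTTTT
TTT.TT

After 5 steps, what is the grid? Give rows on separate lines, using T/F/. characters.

Step 1: 6 trees catch fire, 2 burn out
  TTTFF.
  TTF.FF
  TTTFT.
  TTTTTT
  TTT.TT
Step 2: 5 trees catch fire, 6 burn out
  TTF...
  TF....
  TTF.F.
  TTTFTT
  TTT.TT
Step 3: 5 trees catch fire, 5 burn out
  TF....
  F.....
  TF....
  TTF.FT
  TTT.TT
Step 4: 6 trees catch fire, 5 burn out
  F.....
  ......
  F.....
  TF...F
  TTF.FT
Step 5: 3 trees catch fire, 6 burn out
  ......
  ......
  ......
  F.....
  TF...F

......
......
......
F.....
TF...F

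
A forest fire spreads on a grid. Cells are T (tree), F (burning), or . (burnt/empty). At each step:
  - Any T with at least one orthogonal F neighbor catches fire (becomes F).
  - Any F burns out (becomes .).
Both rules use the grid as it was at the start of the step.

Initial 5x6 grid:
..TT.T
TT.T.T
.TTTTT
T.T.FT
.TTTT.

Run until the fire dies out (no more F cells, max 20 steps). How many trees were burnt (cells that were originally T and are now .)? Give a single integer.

Step 1: +3 fires, +1 burnt (F count now 3)
Step 2: +3 fires, +3 burnt (F count now 3)
Step 3: +4 fires, +3 burnt (F count now 4)
Step 4: +5 fires, +4 burnt (F count now 5)
Step 5: +2 fires, +5 burnt (F count now 2)
Step 6: +1 fires, +2 burnt (F count now 1)
Step 7: +0 fires, +1 burnt (F count now 0)
Fire out after step 7
Initially T: 19, now '.': 29
Total burnt (originally-T cells now '.'): 18

Answer: 18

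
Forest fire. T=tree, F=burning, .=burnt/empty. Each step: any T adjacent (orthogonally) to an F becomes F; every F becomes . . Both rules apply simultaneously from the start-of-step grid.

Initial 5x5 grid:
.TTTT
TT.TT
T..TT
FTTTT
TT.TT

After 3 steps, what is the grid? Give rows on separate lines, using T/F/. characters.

Step 1: 3 trees catch fire, 1 burn out
  .TTTT
  TT.TT
  F..TT
  .FTTT
  FT.TT
Step 2: 3 trees catch fire, 3 burn out
  .TTTT
  FT.TT
  ...TT
  ..FTT
  .F.TT
Step 3: 2 trees catch fire, 3 burn out
  .TTTT
  .F.TT
  ...TT
  ...FT
  ...TT

.TTTT
.F.TT
...TT
...FT
...TT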